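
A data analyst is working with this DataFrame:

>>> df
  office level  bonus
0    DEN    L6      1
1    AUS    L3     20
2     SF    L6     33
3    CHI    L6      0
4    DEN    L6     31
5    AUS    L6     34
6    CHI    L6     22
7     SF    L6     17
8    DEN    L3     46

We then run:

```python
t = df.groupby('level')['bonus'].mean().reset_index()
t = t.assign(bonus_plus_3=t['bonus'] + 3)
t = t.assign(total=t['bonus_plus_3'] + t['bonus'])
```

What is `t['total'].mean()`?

55.7142857143

group by level, mean of bonus:
level
L3    33.000000
L6    19.714286
Name: bonus, dtype: float64
reset_index():
  level      bonus
0    L3  33.000000
1    L6  19.714286
add column bonus_plus_3 = t['bonus'] + 3:
  level      bonus  bonus_plus_3
0    L3  33.000000     36.000000
1    L6  19.714286     22.714286
add column total = t['bonus_plus_3'] + t['bonus']:
  level      bonus  bonus_plus_3      total
0    L3  33.000000     36.000000  69.000000
1    L6  19.714286     22.714286  42.428571
Taking the mean of column 'total' gives 55.7142857143.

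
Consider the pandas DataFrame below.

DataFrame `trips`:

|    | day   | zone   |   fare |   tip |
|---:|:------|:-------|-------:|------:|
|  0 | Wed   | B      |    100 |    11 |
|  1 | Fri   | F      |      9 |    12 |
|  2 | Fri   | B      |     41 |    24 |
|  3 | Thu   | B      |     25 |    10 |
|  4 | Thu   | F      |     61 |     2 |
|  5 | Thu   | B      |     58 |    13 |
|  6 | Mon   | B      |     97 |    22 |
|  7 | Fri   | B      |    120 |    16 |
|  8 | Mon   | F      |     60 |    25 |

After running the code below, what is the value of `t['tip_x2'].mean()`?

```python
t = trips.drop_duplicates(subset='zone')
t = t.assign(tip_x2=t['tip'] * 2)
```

23.0

drop duplicate zone (keep=first):
   day zone  fare  tip
0  Wed    B   100   11
1  Fri    F     9   12
add column tip_x2 = t['tip'] * 2:
   day zone  fare  tip  tip_x2
0  Wed    B   100   11      22
1  Fri    F     9   12      24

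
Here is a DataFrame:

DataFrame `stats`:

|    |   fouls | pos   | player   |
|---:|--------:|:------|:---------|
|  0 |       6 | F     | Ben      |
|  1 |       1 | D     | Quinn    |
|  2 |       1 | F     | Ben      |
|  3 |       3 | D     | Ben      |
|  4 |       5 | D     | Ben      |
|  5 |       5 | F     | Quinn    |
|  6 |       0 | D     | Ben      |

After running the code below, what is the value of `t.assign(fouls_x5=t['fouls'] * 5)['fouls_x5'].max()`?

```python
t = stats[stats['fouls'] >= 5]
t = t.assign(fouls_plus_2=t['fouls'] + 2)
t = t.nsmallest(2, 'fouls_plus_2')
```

filter rows where fouls >= 5:
   fouls pos player
0      6   F    Ben
4      5   D    Ben
5      5   F  Quinn
add column fouls_plus_2 = t['fouls'] + 2:
   fouls pos player  fouls_plus_2
0      6   F    Ben             8
4      5   D    Ben             7
5      5   F  Quinn             7
take 2 rows with smallest fouls_plus_2:
   fouls pos player  fouls_plus_2
4      5   D    Ben             7
5      5   F  Quinn             7
add column fouls_x5 = t['fouls'] * 5:
   fouls pos player  fouls_plus_2  fouls_x5
4      5   D    Ben             7        25
5      5   F  Quinn             7        25
Hence 25.

25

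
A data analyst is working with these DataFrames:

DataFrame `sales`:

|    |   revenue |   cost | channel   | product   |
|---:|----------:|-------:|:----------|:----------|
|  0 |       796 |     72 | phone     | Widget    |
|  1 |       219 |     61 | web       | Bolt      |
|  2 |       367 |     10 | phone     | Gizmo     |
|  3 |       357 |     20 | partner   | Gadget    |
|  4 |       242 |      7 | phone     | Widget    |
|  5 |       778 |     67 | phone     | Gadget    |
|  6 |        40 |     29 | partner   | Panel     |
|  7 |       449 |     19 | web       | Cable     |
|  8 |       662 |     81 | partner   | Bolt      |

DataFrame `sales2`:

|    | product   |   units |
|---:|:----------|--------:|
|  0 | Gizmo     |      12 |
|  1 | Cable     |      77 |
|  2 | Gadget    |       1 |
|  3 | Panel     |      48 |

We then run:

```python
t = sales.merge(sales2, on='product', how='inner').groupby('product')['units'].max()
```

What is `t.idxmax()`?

merge on 'product' (how='inner') → 5 rows:
   revenue  cost  channel product  units
0      367    10    phone   Gizmo     12
1      357    20  partner  Gadget      1
2      778    67    phone  Gadget      1
3       40    29  partner   Panel     48
4      449    19      web   Cable     77
group by product, max of units:
product
Cable     77
Gadget     1
Gizmo     12
Panel     48
Name: units, dtype: int64
Reading off the label with the largest value, we get Cable.

Cable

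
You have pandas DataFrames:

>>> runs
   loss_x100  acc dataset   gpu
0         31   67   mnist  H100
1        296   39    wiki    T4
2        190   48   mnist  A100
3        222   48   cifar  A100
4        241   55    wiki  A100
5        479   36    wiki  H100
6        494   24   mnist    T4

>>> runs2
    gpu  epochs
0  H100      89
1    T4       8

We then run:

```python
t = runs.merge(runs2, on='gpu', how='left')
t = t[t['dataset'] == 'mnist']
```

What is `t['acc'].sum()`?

139

merge on 'gpu' (how='left') → 7 rows:
   loss_x100  acc dataset   gpu  epochs
0         31   67   mnist  H100    89.0
1        296   39    wiki    T4     8.0
2        190   48   mnist  A100     NaN
3        222   48   cifar  A100     NaN
4        241   55    wiki  A100     NaN
5        479   36    wiki  H100    89.0
6        494   24   mnist    T4     8.0
filter rows where dataset == 'mnist':
   loss_x100  acc dataset   gpu  epochs
0         31   67   mnist  H100    89.0
2        190   48   mnist  A100     NaN
6        494   24   mnist    T4     8.0
Taking the sum of column 'acc' gives 139.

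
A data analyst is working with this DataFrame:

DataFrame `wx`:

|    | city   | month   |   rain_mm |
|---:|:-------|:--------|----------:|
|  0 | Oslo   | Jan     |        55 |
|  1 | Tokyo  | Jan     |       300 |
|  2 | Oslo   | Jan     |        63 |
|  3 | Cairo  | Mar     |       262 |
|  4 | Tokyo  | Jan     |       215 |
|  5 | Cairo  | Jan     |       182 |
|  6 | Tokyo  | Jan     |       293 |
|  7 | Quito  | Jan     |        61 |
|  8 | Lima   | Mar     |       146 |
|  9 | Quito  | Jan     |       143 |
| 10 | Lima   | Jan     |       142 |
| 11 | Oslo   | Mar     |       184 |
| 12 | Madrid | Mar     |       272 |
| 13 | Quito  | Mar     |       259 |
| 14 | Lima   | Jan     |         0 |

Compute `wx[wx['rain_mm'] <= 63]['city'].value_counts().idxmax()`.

Oslo

filter rows where rain_mm <= 63:
     city month  rain_mm
0    Oslo   Jan       55
2    Oslo   Jan       63
7   Quito   Jan       61
14   Lima   Jan        0
value_counts of city:
city
Oslo     2
Quito    1
Lima     1
Name: count, dtype: int64
label with the largest value → Oslo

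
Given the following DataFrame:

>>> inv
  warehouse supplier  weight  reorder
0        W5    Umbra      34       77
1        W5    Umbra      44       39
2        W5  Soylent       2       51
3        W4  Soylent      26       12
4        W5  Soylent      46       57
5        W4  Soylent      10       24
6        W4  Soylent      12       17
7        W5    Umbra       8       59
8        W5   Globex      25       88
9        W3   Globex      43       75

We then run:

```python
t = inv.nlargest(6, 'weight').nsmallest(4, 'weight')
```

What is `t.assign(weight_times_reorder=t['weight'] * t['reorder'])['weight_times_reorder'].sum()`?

8355

take 6 rows with largest weight:
  warehouse supplier  weight  reorder
4        W5  Soylent      46       57
1        W5    Umbra      44       39
9        W3   Globex      43       75
0        W5    Umbra      34       77
3        W4  Soylent      26       12
8        W5   Globex      25       88
take 4 rows with smallest weight:
  warehouse supplier  weight  reorder
8        W5   Globex      25       88
3        W4  Soylent      26       12
0        W5    Umbra      34       77
9        W3   Globex      43       75
add column weight_times_reorder = t['weight'] * t['reorder']:
  warehouse supplier  weight  reorder  weight_times_reorder
8        W5   Globex      25       88                  2200
3        W4  Soylent      26       12                   312
0        W5    Umbra      34       77                  2618
9        W3   Globex      43       75                  3225
So sum() = 8355.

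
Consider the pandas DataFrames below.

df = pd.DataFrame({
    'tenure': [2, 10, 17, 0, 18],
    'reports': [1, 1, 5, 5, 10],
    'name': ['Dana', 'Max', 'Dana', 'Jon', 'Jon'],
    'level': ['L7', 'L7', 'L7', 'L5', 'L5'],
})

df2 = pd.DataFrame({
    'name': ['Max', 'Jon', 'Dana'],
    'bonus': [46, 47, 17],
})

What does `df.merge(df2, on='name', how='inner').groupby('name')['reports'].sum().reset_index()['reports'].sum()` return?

22

merge on 'name' (how='inner') → 5 rows:
   tenure  reports  name level  bonus
0       2        1  Dana    L7     17
1      10        1   Max    L7     46
2      17        5  Dana    L7     17
3       0        5   Jon    L5     47
4      18       10   Jon    L5     47
group by name, sum of reports:
name
Dana     6
Jon     15
Max      1
Name: reports, dtype: int64
reset_index():
   name  reports
0  Dana        6
1   Jon       15
2   Max        1
The sum of column 'reports' is 22.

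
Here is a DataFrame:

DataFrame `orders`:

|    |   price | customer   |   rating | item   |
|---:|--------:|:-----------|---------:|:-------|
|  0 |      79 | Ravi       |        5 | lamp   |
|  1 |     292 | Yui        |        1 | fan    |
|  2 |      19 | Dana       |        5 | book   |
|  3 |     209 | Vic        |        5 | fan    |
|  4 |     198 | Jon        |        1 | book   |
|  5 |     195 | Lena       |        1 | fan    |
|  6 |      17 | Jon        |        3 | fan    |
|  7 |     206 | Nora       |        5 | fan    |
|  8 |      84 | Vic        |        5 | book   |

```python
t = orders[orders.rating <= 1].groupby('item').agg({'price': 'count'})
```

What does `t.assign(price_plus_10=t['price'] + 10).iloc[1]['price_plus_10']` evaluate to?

12

filter rows where rating <= 1:
   price customer  rating  item
1    292      Yui       1   fan
4    198      Jon       1  book
5    195     Lena       1   fan
group by item, count of price:
      price
item       
book      1
fan       2
add column price_plus_10 = t['price'] + 10:
      price  price_plus_10
item                      
book      1             11
fan       2             12
Reading off the value at position 1, column 'price_plus_10', we get 12.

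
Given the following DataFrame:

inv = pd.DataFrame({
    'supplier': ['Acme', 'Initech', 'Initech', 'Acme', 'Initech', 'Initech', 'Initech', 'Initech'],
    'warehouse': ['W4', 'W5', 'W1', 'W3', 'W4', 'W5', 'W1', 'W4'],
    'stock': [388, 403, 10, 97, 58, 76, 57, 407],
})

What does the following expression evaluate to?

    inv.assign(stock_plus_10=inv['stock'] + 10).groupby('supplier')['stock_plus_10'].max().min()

398

add column stock_plus_10 = inv['stock'] + 10:
  supplier warehouse  stock  stock_plus_10
0     Acme        W4    388            398
1  Initech        W5    403            413
2  Initech        W1     10             20
3     Acme        W3     97            107
4  Initech        W4     58             68
5  Initech        W5     76             86
6  Initech        W1     57             67
7  Initech        W4    407            417
group by supplier, max of stock_plus_10:
supplier
Acme       398
Initech    417
Name: stock_plus_10, dtype: int64
min of the resulting series → 398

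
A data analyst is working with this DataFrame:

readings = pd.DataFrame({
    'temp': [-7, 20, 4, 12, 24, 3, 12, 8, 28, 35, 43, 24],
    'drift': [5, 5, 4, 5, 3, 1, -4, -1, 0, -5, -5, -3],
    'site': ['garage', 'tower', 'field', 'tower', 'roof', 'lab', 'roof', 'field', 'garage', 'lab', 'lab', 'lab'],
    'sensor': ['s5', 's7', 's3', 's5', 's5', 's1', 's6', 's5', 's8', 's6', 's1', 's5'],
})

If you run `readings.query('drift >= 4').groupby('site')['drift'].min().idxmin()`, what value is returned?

field

filter rows where drift >= 4:
   temp  drift    site sensor
0    -7      5  garage     s5
1    20      5   tower     s7
2     4      4   field     s3
3    12      5   tower     s5
group by site, min of drift:
site
field     4
garage    5
tower     5
Name: drift, dtype: int64
Then the label with the smallest value: field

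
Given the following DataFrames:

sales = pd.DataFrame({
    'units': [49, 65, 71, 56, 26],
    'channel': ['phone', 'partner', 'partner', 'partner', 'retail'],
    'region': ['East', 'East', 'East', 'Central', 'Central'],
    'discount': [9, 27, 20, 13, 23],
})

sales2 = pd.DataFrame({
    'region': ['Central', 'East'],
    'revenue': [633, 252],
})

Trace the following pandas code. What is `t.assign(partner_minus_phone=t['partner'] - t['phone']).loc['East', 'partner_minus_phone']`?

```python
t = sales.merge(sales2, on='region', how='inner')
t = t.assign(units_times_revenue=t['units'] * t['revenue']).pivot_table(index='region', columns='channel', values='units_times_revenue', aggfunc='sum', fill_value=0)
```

21924

merge on 'region' (how='inner') → 5 rows:
   units  channel   region  discount  revenue
0     49    phone     East         9      252
1     65  partner     East        27      252
2     71  partner     East        20      252
3     56  partner  Central        13      633
4     26   retail  Central        23      633
add column units_times_revenue = t['units'] * t['revenue']:
   units  channel   region  discount  revenue  units_times_revenue
0     49    phone     East         9      252                12348
1     65  partner     East        27      252                16380
2     71  partner     East        20      252                17892
3     56  partner  Central        13      633                35448
4     26   retail  Central        23      633                16458
pivot: rows=region, cols=channel, sum(units_times_revenue):
channel  partner  phone  retail
region                         
Central    35448      0   16458
East       34272  12348       0
add column partner_minus_phone = t['partner'] - t['phone']:
channel  partner  phone  retail  partner_minus_phone
region                                              
Central    35448      0   16458                35448
East       34272  12348       0                21924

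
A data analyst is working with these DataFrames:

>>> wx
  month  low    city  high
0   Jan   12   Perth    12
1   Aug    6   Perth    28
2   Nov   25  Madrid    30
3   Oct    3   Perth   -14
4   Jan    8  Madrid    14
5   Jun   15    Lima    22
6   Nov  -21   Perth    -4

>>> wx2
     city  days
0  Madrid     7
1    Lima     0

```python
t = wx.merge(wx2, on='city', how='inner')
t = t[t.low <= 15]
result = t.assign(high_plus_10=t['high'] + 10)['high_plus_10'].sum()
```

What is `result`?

56

merge on 'city' (how='inner') → 3 rows:
  month  low    city  high  days
0   Nov   25  Madrid    30     7
1   Jan    8  Madrid    14     7
2   Jun   15    Lima    22     0
filter rows where low <= 15:
  month  low    city  high  days
1   Jan    8  Madrid    14     7
2   Jun   15    Lima    22     0
add column high_plus_10 = t['high'] + 10:
  month  low    city  high  days  high_plus_10
1   Jan    8  Madrid    14     7            24
2   Jun   15    Lima    22     0            32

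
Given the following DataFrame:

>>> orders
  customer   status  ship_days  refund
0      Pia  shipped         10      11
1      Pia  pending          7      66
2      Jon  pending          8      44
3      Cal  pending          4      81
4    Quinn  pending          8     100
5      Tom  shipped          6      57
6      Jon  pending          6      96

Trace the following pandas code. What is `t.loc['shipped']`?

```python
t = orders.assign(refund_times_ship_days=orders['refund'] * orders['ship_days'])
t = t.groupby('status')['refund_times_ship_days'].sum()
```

add column refund_times_ship_days = orders['refund'] * orders['ship_days']:
  customer   status  ship_days  refund  refund_times_ship_days
0      Pia  shipped         10      11                     110
1      Pia  pending          7      66                     462
2      Jon  pending          8      44                     352
3      Cal  pending          4      81                     324
4    Quinn  pending          8     100                     800
5      Tom  shipped          6      57                     342
6      Jon  pending          6      96                     576
group by status, sum of refund_times_ship_days:
status
pending    2514
shipped     452
Name: refund_times_ship_days, dtype: int64
Finally, value at index 'shipped' = 452.

452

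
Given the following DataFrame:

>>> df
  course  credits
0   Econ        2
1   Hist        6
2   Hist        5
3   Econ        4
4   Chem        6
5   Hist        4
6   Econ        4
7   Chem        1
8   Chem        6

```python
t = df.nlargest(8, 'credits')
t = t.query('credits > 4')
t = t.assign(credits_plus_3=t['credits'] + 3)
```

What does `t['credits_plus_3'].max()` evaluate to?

take 8 rows with largest credits:
  course  credits
1   Hist        6
4   Chem        6
8   Chem        6
2   Hist        5
3   Econ        4
5   Hist        4
6   Econ        4
0   Econ        2
filter rows where credits > 4:
  course  credits
1   Hist        6
4   Chem        6
8   Chem        6
2   Hist        5
add column credits_plus_3 = t['credits'] + 3:
  course  credits  credits_plus_3
1   Hist        6               9
4   Chem        6               9
8   Chem        6               9
2   Hist        5               8
Taking the max of column 'credits_plus_3' gives 9.

9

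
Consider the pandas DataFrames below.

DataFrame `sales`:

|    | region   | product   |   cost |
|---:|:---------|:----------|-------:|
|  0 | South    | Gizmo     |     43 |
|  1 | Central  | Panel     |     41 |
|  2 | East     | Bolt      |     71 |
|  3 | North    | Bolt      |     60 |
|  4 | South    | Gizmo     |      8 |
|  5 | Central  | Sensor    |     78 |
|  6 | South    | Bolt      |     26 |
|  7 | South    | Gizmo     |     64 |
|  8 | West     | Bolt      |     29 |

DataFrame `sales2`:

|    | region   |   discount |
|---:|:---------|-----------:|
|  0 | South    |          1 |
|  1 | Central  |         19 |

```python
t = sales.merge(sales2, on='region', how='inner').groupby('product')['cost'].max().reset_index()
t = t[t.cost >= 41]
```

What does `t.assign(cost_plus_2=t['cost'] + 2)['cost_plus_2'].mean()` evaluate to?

63.0

merge on 'region' (how='inner') → 6 rows:
    region product  cost  discount
0    South   Gizmo    43         1
1  Central   Panel    41        19
2    South   Gizmo     8         1
3  Central  Sensor    78        19
4    South    Bolt    26         1
5    South   Gizmo    64         1
group by product, max of cost:
product
Bolt      26
Gizmo     64
Panel     41
Sensor    78
Name: cost, dtype: int64
reset_index():
  product  cost
0    Bolt    26
1   Gizmo    64
2   Panel    41
3  Sensor    78
filter rows where cost >= 41:
  product  cost
1   Gizmo    64
2   Panel    41
3  Sensor    78
add column cost_plus_2 = t['cost'] + 2:
  product  cost  cost_plus_2
1   Gizmo    64           66
2   Panel    41           43
3  Sensor    78           80
So mean() = 63.0.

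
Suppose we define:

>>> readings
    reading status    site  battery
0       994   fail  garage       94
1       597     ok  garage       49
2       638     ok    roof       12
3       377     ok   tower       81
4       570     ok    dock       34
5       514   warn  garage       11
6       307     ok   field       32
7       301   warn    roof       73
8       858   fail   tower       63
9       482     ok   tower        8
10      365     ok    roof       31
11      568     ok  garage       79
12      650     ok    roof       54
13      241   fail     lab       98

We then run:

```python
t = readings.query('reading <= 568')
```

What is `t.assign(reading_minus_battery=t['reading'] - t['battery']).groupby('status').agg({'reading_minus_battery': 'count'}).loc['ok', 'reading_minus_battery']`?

filter rows where reading <= 568:
    reading status    site  battery
3       377     ok   tower       81
5       514   warn  garage       11
6       307     ok   field       32
7       301   warn    roof       73
9       482     ok   tower        8
10      365     ok    roof       31
11      568     ok  garage       79
13      241   fail     lab       98
add column reading_minus_battery = t['reading'] - t['battery']:
    reading status    site  battery  reading_minus_battery
3       377     ok   tower       81                    296
5       514   warn  garage       11                    503
6       307     ok   field       32                    275
7       301   warn    roof       73                    228
9       482     ok   tower        8                    474
10      365     ok    roof       31                    334
11      568     ok  garage       79                    489
13      241   fail     lab       98                    143
group by status, count of reading_minus_battery:
        reading_minus_battery
status                       
fail                        1
ok                          5
warn                        2
The value at row 'ok', column 'reading_minus_battery' is 5.

5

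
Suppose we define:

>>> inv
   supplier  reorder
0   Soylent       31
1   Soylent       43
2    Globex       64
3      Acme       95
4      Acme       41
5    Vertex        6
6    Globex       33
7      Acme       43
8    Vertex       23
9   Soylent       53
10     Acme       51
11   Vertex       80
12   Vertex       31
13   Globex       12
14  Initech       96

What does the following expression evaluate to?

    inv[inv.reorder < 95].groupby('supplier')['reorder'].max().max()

80

filter rows where reorder < 95:
   supplier  reorder
0   Soylent       31
1   Soylent       43
2    Globex       64
4      Acme       41
5    Vertex        6
6    Globex       33
7      Acme       43
8    Vertex       23
9   Soylent       53
10     Acme       51
11   Vertex       80
12   Vertex       31
13   Globex       12
group by supplier, max of reorder:
supplier
Acme       51
Globex     64
Soylent    53
Vertex     80
Name: reorder, dtype: int64
The max of the resulting series is 80.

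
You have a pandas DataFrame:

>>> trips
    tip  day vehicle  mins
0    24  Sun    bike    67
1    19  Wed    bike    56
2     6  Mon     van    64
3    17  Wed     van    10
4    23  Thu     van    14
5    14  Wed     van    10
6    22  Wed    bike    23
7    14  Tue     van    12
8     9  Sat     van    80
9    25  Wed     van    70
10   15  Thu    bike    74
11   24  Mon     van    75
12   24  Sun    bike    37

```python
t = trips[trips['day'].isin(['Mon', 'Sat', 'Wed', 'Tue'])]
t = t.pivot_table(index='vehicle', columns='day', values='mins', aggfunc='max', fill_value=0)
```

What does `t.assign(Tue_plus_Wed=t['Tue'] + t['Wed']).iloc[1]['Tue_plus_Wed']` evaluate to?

82

filter rows where day in ['Mon', 'Sat', 'Wed', 'Tue']:
    tip  day vehicle  mins
1    19  Wed    bike    56
2     6  Mon     van    64
3    17  Wed     van    10
5    14  Wed     van    10
6    22  Wed    bike    23
7    14  Tue     van    12
8     9  Sat     van    80
9    25  Wed     van    70
11   24  Mon     van    75
pivot: rows=vehicle, cols=day, max(mins):
day      Mon  Sat  Tue  Wed
vehicle                    
bike       0    0    0   56
van       75   80   12   70
add column Tue_plus_Wed = t['Tue'] + t['Wed']:
day      Mon  Sat  Tue  Wed  Tue_plus_Wed
vehicle                                  
bike       0    0    0   56            56
van       75   80   12   70            82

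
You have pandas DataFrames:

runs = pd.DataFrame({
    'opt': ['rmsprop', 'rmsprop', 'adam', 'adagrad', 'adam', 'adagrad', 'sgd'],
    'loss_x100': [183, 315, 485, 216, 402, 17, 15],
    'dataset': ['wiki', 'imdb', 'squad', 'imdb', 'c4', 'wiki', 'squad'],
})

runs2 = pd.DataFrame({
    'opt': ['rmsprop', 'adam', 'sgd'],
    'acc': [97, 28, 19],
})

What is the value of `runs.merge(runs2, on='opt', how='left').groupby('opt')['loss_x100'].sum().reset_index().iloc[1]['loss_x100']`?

887

merge on 'opt' (how='left') → 7 rows:
       opt  loss_x100 dataset   acc
0  rmsprop        183    wiki  97.0
1  rmsprop        315    imdb  97.0
2     adam        485   squad  28.0
3  adagrad        216    imdb   NaN
4     adam        402      c4  28.0
5  adagrad         17    wiki   NaN
6      sgd         15   squad  19.0
group by opt, sum of loss_x100:
opt
adagrad    233
adam       887
rmsprop    498
sgd         15
Name: loss_x100, dtype: int64
reset_index():
       opt  loss_x100
0  adagrad        233
1     adam        887
2  rmsprop        498
3      sgd         15
Taking the value at position 1, column 'loss_x100' gives 887.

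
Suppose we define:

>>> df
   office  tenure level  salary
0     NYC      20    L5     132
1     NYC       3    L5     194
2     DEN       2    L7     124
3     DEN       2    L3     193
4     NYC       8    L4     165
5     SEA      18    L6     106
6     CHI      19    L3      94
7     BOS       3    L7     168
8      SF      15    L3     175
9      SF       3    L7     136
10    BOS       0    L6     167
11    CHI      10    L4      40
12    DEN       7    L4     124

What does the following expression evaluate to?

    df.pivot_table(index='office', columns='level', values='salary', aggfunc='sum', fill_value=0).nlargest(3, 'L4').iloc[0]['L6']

pivot: rows=office, cols=level, sum(salary):
level    L3   L4   L5   L6   L7
office                         
BOS       0    0    0  167  168
CHI      94   40    0    0    0
DEN     193  124    0    0  124
NYC       0  165  326    0    0
SEA       0    0    0  106    0
SF      175    0    0    0  136
take 3 rows with largest L4:
level    L3   L4   L5  L6   L7
office                        
NYC       0  165  326   0    0
DEN     193  124    0   0  124
CHI      94   40    0   0    0

0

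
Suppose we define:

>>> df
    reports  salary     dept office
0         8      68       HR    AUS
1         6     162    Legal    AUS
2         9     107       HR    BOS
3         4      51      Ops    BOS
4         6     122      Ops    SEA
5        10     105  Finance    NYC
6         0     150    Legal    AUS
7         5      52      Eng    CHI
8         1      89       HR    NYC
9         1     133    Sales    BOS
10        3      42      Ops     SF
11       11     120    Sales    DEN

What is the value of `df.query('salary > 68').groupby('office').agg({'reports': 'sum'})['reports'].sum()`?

44

filter rows where salary > 68:
    reports  salary     dept office
1         6     162    Legal    AUS
2         9     107       HR    BOS
4         6     122      Ops    SEA
5        10     105  Finance    NYC
6         0     150    Legal    AUS
8         1      89       HR    NYC
9         1     133    Sales    BOS
11       11     120    Sales    DEN
group by office, sum of reports:
        reports
office         
AUS           6
BOS          10
DEN          11
NYC          11
SEA           6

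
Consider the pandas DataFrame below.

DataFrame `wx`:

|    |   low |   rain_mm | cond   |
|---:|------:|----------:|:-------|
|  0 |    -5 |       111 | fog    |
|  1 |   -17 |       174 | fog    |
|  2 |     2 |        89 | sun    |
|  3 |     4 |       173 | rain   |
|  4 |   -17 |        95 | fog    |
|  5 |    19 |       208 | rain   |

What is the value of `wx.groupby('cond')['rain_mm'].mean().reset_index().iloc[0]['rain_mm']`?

126.666666667

group by cond, mean of rain_mm:
cond
fog     126.666667
rain    190.500000
sun      89.000000
Name: rain_mm, dtype: float64
reset_index():
   cond     rain_mm
0   fog  126.666667
1  rain  190.500000
2   sun   89.000000
value at position 0, column 'rain_mm' → 126.666666667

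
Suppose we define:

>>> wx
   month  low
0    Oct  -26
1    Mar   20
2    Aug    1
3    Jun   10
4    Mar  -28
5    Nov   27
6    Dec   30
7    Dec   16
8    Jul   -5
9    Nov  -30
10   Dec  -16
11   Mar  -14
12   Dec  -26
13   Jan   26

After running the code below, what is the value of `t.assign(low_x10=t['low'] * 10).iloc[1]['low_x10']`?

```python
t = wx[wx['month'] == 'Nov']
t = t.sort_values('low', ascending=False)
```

filter rows where month == 'Nov':
  month  low
5   Nov   27
9   Nov  -30
sort by low descending:
  month  low
5   Nov   27
9   Nov  -30
add column low_x10 = t['low'] * 10:
  month  low  low_x10
5   Nov   27      270
9   Nov  -30     -300

-300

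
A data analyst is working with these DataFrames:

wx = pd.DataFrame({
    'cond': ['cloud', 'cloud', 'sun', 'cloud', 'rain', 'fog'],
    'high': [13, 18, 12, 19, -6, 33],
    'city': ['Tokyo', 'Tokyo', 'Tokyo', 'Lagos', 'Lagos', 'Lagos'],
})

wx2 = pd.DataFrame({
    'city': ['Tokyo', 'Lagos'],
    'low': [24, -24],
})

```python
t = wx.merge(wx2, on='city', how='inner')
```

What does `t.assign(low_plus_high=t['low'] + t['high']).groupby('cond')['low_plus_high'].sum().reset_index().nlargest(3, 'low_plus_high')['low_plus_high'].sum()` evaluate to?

merge on 'city' (how='inner') → 6 rows:
    cond  high   city  low
0  cloud    13  Tokyo   24
1  cloud    18  Tokyo   24
2    sun    12  Tokyo   24
3  cloud    19  Lagos  -24
4   rain    -6  Lagos  -24
5    fog    33  Lagos  -24
add column low_plus_high = t['low'] + t['high']:
    cond  high   city  low  low_plus_high
0  cloud    13  Tokyo   24             37
1  cloud    18  Tokyo   24             42
2    sun    12  Tokyo   24             36
3  cloud    19  Lagos  -24             -5
4   rain    -6  Lagos  -24            -30
5    fog    33  Lagos  -24              9
group by cond, sum of low_plus_high:
cond
cloud    74
fog       9
rain    -30
sun      36
Name: low_plus_high, dtype: int64
reset_index():
    cond  low_plus_high
0  cloud             74
1    fog              9
2   rain            -30
3    sun             36
take 3 rows with largest low_plus_high:
    cond  low_plus_high
0  cloud             74
3    sun             36
1    fog              9
Reading off the sum of column 'low_plus_high', we get 119.

119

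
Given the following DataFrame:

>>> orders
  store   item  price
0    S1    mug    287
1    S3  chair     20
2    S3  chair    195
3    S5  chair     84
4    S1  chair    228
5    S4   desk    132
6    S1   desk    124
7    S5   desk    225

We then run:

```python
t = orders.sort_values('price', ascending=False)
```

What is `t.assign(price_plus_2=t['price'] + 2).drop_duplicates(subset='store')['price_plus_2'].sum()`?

847

sort by price descending:
  store   item  price
0    S1    mug    287
4    S1  chair    228
7    S5   desk    225
2    S3  chair    195
5    S4   desk    132
6    S1   desk    124
3    S5  chair     84
1    S3  chair     20
add column price_plus_2 = t['price'] + 2:
  store   item  price  price_plus_2
0    S1    mug    287           289
4    S1  chair    228           230
7    S5   desk    225           227
2    S3  chair    195           197
5    S4   desk    132           134
6    S1   desk    124           126
3    S5  chair     84            86
1    S3  chair     20            22
drop duplicate store (keep=first):
  store   item  price  price_plus_2
0    S1    mug    287           289
7    S5   desk    225           227
2    S3  chair    195           197
5    S4   desk    132           134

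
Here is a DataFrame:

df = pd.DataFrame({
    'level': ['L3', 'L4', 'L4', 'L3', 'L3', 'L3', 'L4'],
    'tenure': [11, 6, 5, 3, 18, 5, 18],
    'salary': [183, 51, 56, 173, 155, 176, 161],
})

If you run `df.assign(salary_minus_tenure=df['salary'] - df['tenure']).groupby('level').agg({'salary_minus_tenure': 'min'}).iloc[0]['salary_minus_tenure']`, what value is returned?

add column salary_minus_tenure = df['salary'] - df['tenure']:
  level  tenure  salary  salary_minus_tenure
0    L3      11     183                  172
1    L4       6      51                   45
2    L4       5      56                   51
3    L3       3     173                  170
4    L3      18     155                  137
5    L3       5     176                  171
6    L4      18     161                  143
group by level, min of salary_minus_tenure:
       salary_minus_tenure
level                     
L3                     137
L4                      45
The value at position 0, column 'salary_minus_tenure' is 137.

137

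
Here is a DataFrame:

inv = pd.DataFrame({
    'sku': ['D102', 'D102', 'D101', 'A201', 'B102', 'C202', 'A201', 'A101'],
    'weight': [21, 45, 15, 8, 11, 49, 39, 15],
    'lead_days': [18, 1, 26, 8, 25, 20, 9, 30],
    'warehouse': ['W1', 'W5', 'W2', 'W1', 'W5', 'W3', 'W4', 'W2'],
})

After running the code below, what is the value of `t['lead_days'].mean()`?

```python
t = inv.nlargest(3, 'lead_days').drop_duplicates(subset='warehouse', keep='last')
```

25.5

take 3 rows with largest lead_days:
    sku  weight  lead_days warehouse
7  A101      15         30        W2
2  D101      15         26        W2
4  B102      11         25        W5
drop duplicate warehouse (keep=last):
    sku  weight  lead_days warehouse
2  D101      15         26        W2
4  B102      11         25        W5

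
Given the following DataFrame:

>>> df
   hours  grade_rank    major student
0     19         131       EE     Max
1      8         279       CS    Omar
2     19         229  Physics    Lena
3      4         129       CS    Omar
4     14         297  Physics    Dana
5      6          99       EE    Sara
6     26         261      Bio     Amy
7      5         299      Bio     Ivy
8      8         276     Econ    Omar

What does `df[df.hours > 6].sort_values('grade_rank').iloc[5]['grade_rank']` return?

filter rows where hours > 6:
   hours  grade_rank    major student
0     19         131       EE     Max
1      8         279       CS    Omar
2     19         229  Physics    Lena
4     14         297  Physics    Dana
6     26         261      Bio     Amy
8      8         276     Econ    Omar
sort by grade_rank:
   hours  grade_rank    major student
0     19         131       EE     Max
2     19         229  Physics    Lena
6     26         261      Bio     Amy
8      8         276     Econ    Omar
1      8         279       CS    Omar
4     14         297  Physics    Dana

297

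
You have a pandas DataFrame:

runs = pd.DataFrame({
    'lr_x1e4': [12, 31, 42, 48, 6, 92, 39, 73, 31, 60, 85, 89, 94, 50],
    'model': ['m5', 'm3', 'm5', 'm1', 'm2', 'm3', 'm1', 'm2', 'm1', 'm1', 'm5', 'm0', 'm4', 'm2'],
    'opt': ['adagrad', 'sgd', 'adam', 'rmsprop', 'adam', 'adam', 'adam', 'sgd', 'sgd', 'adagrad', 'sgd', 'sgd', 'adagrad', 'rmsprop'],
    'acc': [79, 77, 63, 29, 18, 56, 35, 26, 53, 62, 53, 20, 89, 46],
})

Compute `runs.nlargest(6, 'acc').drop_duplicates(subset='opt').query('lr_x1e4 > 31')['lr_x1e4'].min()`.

take 6 rows with largest acc:
    lr_x1e4 model      opt  acc
12       94    m4  adagrad   89
0        12    m5  adagrad   79
1        31    m3      sgd   77
2        42    m5     adam   63
9        60    m1  adagrad   62
5        92    m3     adam   56
drop duplicate opt (keep=first):
    lr_x1e4 model      opt  acc
12       94    m4  adagrad   89
1        31    m3      sgd   77
2        42    m5     adam   63
filter rows where lr_x1e4 > 31:
    lr_x1e4 model      opt  acc
12       94    m4  adagrad   89
2        42    m5     adam   63
So min() = 42.

42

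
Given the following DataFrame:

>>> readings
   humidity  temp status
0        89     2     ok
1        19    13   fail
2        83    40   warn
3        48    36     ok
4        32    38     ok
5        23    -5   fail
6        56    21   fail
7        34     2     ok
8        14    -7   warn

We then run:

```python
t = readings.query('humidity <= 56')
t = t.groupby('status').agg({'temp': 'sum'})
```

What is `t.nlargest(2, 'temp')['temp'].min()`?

29

filter rows where humidity <= 56:
   humidity  temp status
1        19    13   fail
3        48    36     ok
4        32    38     ok
5        23    -5   fail
6        56    21   fail
7        34     2     ok
8        14    -7   warn
group by status, sum of temp:
        temp
status      
fail      29
ok        76
warn      -7
take 2 rows with largest temp:
        temp
status      
ok        76
fail      29
Finally, min of column 'temp' = 29.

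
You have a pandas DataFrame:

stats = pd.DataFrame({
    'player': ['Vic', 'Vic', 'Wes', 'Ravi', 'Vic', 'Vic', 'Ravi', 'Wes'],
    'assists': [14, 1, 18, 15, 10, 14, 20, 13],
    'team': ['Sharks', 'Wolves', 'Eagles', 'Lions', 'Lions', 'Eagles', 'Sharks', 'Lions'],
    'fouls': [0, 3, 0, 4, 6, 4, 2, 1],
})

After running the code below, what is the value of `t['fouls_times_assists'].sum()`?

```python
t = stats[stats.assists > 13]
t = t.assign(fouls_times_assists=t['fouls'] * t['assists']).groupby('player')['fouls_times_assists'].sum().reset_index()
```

156

filter rows where assists > 13:
  player  assists    team  fouls
0    Vic       14  Sharks      0
2    Wes       18  Eagles      0
3   Ravi       15   Lions      4
5    Vic       14  Eagles      4
6   Ravi       20  Sharks      2
add column fouls_times_assists = t['fouls'] * t['assists']:
  player  assists    team  fouls  fouls_times_assists
0    Vic       14  Sharks      0                    0
2    Wes       18  Eagles      0                    0
3   Ravi       15   Lions      4                   60
5    Vic       14  Eagles      4                   56
6   Ravi       20  Sharks      2                   40
group by player, sum of fouls_times_assists:
player
Ravi    100
Vic      56
Wes       0
Name: fouls_times_assists, dtype: int64
reset_index():
  player  fouls_times_assists
0   Ravi                  100
1    Vic                   56
2    Wes                    0
The sum of column 'fouls_times_assists' is 156.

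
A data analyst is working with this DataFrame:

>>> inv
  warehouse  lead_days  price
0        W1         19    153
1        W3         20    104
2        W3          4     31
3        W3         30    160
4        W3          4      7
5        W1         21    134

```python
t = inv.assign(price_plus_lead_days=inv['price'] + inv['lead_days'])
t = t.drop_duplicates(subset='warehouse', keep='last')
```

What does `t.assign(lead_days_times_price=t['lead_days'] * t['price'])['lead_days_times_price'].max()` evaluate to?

add column price_plus_lead_days = inv['price'] + inv['lead_days']:
  warehouse  lead_days  price  price_plus_lead_days
0        W1         19    153                   172
1        W3         20    104                   124
2        W3          4     31                    35
3        W3         30    160                   190
4        W3          4      7                    11
5        W1         21    134                   155
drop duplicate warehouse (keep=last):
  warehouse  lead_days  price  price_plus_lead_days
4        W3          4      7                    11
5        W1         21    134                   155
add column lead_days_times_price = t['lead_days'] * t['price']:
  warehouse  lead_days  price  price_plus_lead_days  lead_days_times_price
4        W3          4      7                    11                     28
5        W1         21    134                   155                   2814
max of column 'lead_days_times_price' → 2814

2814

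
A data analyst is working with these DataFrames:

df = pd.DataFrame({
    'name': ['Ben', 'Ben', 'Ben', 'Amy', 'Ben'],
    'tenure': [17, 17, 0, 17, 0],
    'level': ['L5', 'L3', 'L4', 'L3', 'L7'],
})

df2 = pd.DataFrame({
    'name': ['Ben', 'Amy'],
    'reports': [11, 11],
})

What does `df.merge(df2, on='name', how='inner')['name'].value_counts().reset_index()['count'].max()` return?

merge on 'name' (how='inner') → 5 rows:
  name  tenure level  reports
0  Ben      17    L5       11
1  Ben      17    L3       11
2  Ben       0    L4       11
3  Amy      17    L3       11
4  Ben       0    L7       11
value_counts of name:
name
Ben    4
Amy    1
Name: count, dtype: int64
reset_index():
  name  count
0  Ben      4
1  Amy      1

4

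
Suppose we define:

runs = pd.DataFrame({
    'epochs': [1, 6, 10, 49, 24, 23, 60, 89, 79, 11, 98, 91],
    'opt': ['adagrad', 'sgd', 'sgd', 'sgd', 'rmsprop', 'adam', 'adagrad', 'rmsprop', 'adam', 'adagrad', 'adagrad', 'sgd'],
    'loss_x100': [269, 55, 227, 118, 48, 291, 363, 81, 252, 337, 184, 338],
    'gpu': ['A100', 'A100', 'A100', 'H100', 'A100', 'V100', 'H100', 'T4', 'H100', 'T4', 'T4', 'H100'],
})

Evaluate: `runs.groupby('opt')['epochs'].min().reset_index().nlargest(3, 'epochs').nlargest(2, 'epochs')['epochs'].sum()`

group by opt, min of epochs:
opt
adagrad     1
adam       23
rmsprop    24
sgd         6
Name: epochs, dtype: int64
reset_index():
       opt  epochs
0  adagrad       1
1     adam      23
2  rmsprop      24
3      sgd       6
take 3 rows with largest epochs:
       opt  epochs
2  rmsprop      24
1     adam      23
3      sgd       6
take 2 rows with largest epochs:
       opt  epochs
2  rmsprop      24
1     adam      23
The sum of column 'epochs' is 47.

47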